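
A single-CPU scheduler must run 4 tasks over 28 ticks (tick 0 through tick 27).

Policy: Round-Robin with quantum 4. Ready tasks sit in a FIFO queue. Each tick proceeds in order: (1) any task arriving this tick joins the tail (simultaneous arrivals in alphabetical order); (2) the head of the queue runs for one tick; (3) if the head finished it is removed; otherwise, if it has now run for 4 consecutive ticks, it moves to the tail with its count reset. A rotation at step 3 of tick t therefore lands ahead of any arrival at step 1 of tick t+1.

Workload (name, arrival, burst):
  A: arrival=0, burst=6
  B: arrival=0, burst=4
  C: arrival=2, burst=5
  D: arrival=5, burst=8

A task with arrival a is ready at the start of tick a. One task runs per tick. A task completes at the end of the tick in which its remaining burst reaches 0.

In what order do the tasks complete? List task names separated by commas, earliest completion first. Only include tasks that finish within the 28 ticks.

completion order = B, A, C, D

t=0: queue=[A,B] q_used=0 → run A
t=1: queue=[A,B] q_used=1 → run A
t=2: queue=[A,B,C] q_used=2 → run A
t=3: queue=[A,B,C] q_used=3 → run A
t=4: queue=[B,C,A] q_used=0 → run B
t=5: queue=[B,C,A,D] q_used=1 → run B
t=6: queue=[B,C,A,D] q_used=2 → run B
t=7: queue=[B,C,A,D] q_used=3 → run B
t=8: queue=[C,A,D] q_used=0 → run C
t=9: queue=[C,A,D] q_used=1 → run C
t=10: queue=[C,A,D] q_used=2 → run C
t=11: queue=[C,A,D] q_used=3 → run C
t=12: queue=[A,D,C] q_used=0 → run A
t=13: queue=[A,D,C] q_used=1 → run A
t=14: queue=[D,C] q_used=0 → run D
t=15: queue=[D,C] q_used=1 → run D
t=16: queue=[D,C] q_used=2 → run D
t=17: queue=[D,C] q_used=3 → run D
t=18: queue=[C,D] q_used=0 → run C
t=19: queue=[D] q_used=0 → run D
t=20: queue=[D] q_used=1 → run D
t=21: queue=[D] q_used=2 → run D
t=22: queue=[D] q_used=3 → run D
t=23: (idle)
t=24: (idle)
t=25: (idle)
t=26: (idle)
t=27: (idle)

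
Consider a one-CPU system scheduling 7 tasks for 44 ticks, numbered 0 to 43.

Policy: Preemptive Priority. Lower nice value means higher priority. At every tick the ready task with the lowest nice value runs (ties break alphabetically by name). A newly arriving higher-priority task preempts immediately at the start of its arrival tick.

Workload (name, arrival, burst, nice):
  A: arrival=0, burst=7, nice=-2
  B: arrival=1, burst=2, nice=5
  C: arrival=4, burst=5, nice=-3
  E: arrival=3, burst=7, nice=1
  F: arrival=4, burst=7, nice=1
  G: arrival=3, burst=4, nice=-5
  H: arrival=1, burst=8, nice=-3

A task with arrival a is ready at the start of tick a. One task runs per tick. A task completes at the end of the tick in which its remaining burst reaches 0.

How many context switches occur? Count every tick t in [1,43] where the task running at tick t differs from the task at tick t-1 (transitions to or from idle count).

context switches = 9

t=0: ready={A} → run A
t=1: ready={A,B,H} → run H
t=2: ready={A,B,H} → run H
t=3: ready={A,B,E,G,H} → run G
t=4: ready={A,B,C,E,F,G,H} → run G
t=5: ready={A,B,C,E,F,G,H} → run G
t=6: ready={A,B,C,E,F,G,H} → run G
t=7: ready={A,B,C,E,F,H} → run C
t=8: ready={A,B,C,E,F,H} → run C
t=9: ready={A,B,C,E,F,H} → run C
t=10: ready={A,B,C,E,F,H} → run C
t=11: ready={A,B,C,E,F,H} → run C
t=12: ready={A,B,E,F,H} → run H
t=13: ready={A,B,E,F,H} → run H
t=14: ready={A,B,E,F,H} → run H
t=15: ready={A,B,E,F,H} → run H
t=16: ready={A,B,E,F,H} → run H
t=17: ready={A,B,E,F,H} → run H
t=18: ready={A,B,E,F} → run A
t=19: ready={A,B,E,F} → run A
t=20: ready={A,B,E,F} → run A
t=21: ready={A,B,E,F} → run A
t=22: ready={A,B,E,F} → run A
t=23: ready={A,B,E,F} → run A
t=24: ready={B,E,F} → run E
t=25: ready={B,E,F} → run E
t=26: ready={B,E,F} → run E
t=27: ready={B,E,F} → run E
t=28: ready={B,E,F} → run E
t=29: ready={B,E,F} → run E
t=30: ready={B,E,F} → run E
t=31: ready={B,F} → run F
t=32: ready={B,F} → run F
t=33: ready={B,F} → run F
t=34: ready={B,F} → run F
t=35: ready={B,F} → run F
t=36: ready={B,F} → run F
t=37: ready={B,F} → run F
t=38: ready={B} → run B
t=39: ready={B} → run B
t=40: (idle)
t=41: (idle)
t=42: (idle)
t=43: (idle)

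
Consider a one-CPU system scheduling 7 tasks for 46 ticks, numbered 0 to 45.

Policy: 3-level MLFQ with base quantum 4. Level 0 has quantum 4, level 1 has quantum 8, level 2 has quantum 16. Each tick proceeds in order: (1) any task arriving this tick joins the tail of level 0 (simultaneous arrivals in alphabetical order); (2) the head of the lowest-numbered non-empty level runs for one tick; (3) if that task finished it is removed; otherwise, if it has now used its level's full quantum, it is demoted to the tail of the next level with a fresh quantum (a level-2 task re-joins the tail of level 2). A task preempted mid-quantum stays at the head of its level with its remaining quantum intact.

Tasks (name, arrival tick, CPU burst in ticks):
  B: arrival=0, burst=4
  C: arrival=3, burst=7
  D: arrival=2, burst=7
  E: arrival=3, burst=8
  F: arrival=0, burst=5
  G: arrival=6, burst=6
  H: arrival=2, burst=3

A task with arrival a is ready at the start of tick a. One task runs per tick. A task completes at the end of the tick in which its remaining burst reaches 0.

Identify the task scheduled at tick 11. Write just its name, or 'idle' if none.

running at tick 11 = D

t=0: L0/L1/L2 = BF/-/- → run B
t=1: L0/L1/L2 = BF/-/- → run B
t=2: L0/L1/L2 = BFDH/-/- → run B
t=3: L0/L1/L2 = BFDHCE/-/- → run B
t=4: L0/L1/L2 = FDHCE/-/- → run F
t=5: L0/L1/L2 = FDHCE/-/- → run F
t=6: L0/L1/L2 = FDHCEG/-/- → run F
t=7: L0/L1/L2 = FDHCEG/-/- → run F
t=8: L0/L1/L2 = DHCEG/F/- → run D
t=9: L0/L1/L2 = DHCEG/F/- → run D
t=10: L0/L1/L2 = DHCEG/F/- → run D
t=11: L0/L1/L2 = DHCEG/F/- → run D
t=12: L0/L1/L2 = HCEG/FD/- → run H
t=13: L0/L1/L2 = HCEG/FD/- → run H
t=14: L0/L1/L2 = HCEG/FD/- → run H
t=15: L0/L1/L2 = CEG/FD/- → run C
t=16: L0/L1/L2 = CEG/FD/- → run C
t=17: L0/L1/L2 = CEG/FD/- → run C
t=18: L0/L1/L2 = CEG/FD/- → run C
t=19: L0/L1/L2 = EG/FDC/- → run E
t=20: L0/L1/L2 = EG/FDC/- → run E
t=21: L0/L1/L2 = EG/FDC/- → run E
t=22: L0/L1/L2 = EG/FDC/- → run E
t=23: L0/L1/L2 = G/FDCE/- → run G
t=24: L0/L1/L2 = G/FDCE/- → run G
t=25: L0/L1/L2 = G/FDCE/- → run G
t=26: L0/L1/L2 = G/FDCE/- → run G
t=27: L0/L1/L2 = -/FDCEG/- → run F
t=28: L0/L1/L2 = -/DCEG/- → run D
t=29: L0/L1/L2 = -/DCEG/- → run D
t=30: L0/L1/L2 = -/DCEG/- → run D
t=31: L0/L1/L2 = -/CEG/- → run C
t=32: L0/L1/L2 = -/CEG/- → run C
t=33: L0/L1/L2 = -/CEG/- → run C
t=34: L0/L1/L2 = -/EG/- → run E
t=35: L0/L1/L2 = -/EG/- → run E
t=36: L0/L1/L2 = -/EG/- → run E
t=37: L0/L1/L2 = -/EG/- → run E
t=38: L0/L1/L2 = -/G/- → run G
t=39: L0/L1/L2 = -/G/- → run G
t=40: (idle)
t=41: (idle)
t=42: (idle)
t=43: (idle)
t=44: (idle)
t=45: (idle)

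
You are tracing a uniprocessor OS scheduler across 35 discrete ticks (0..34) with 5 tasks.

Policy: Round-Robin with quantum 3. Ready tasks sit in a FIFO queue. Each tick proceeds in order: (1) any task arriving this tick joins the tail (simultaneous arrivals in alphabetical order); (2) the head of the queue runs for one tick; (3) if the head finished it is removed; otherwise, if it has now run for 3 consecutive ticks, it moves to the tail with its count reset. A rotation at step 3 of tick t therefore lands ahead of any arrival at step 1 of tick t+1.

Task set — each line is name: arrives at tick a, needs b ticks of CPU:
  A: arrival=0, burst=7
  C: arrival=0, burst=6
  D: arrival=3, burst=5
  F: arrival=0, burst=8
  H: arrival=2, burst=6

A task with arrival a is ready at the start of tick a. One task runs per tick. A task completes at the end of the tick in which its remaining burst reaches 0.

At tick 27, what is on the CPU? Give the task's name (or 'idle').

t=0: queue=[A,C,F] q_used=0 → run A
t=1: queue=[A,C,F] q_used=1 → run A
t=2: queue=[A,C,F,H] q_used=2 → run A
t=3: queue=[C,F,H,A,D] q_used=0 → run C
t=4: queue=[C,F,H,A,D] q_used=1 → run C
t=5: queue=[C,F,H,A,D] q_used=2 → run C
t=6: queue=[F,H,A,D,C] q_used=0 → run F
t=7: queue=[F,H,A,D,C] q_used=1 → run F
t=8: queue=[F,H,A,D,C] q_used=2 → run F
t=9: queue=[H,A,D,C,F] q_used=0 → run H
t=10: queue=[H,A,D,C,F] q_used=1 → run H
t=11: queue=[H,A,D,C,F] q_used=2 → run H
t=12: queue=[A,D,C,F,H] q_used=0 → run A
t=13: queue=[A,D,C,F,H] q_used=1 → run A
t=14: queue=[A,D,C,F,H] q_used=2 → run A
t=15: queue=[D,C,F,H,A] q_used=0 → run D
t=16: queue=[D,C,F,H,A] q_used=1 → run D
t=17: queue=[D,C,F,H,A] q_used=2 → run D
t=18: queue=[C,F,H,A,D] q_used=0 → run C
t=19: queue=[C,F,H,A,D] q_used=1 → run C
t=20: queue=[C,F,H,A,D] q_used=2 → run C
t=21: queue=[F,H,A,D] q_used=0 → run F
t=22: queue=[F,H,A,D] q_used=1 → run F
t=23: queue=[F,H,A,D] q_used=2 → run F
t=24: queue=[H,A,D,F] q_used=0 → run H
t=25: queue=[H,A,D,F] q_used=1 → run H
t=26: queue=[H,A,D,F] q_used=2 → run H
t=27: queue=[A,D,F] q_used=0 → run A
t=28: queue=[D,F] q_used=0 → run D
t=29: queue=[D,F] q_used=1 → run D
t=30: queue=[F] q_used=0 → run F
t=31: queue=[F] q_used=1 → run F
t=32: (idle)
t=33: (idle)
t=34: (idle)

running at tick 27 = A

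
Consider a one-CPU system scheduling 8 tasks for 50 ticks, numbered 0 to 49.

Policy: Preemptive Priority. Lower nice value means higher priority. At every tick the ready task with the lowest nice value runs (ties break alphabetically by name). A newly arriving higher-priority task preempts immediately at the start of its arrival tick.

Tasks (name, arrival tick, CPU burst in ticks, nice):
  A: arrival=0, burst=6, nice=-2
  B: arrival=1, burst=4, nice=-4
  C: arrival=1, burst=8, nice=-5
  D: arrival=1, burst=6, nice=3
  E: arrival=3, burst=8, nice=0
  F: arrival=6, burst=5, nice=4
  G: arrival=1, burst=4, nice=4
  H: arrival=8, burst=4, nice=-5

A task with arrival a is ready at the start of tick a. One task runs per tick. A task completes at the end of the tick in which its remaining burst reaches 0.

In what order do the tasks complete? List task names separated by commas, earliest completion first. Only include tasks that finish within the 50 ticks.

t=0: ready={A} → run A
t=1: ready={A,B,C,D,G} → run C
t=2: ready={A,B,C,D,G} → run C
t=3: ready={A,B,C,D,E,G} → run C
t=4: ready={A,B,C,D,E,G} → run C
t=5: ready={A,B,C,D,E,G} → run C
t=6: ready={A,B,C,D,E,F,G} → run C
t=7: ready={A,B,C,D,E,F,G} → run C
t=8: ready={A,B,C,D,E,F,G,H} → run C
t=9: ready={A,B,D,E,F,G,H} → run H
t=10: ready={A,B,D,E,F,G,H} → run H
t=11: ready={A,B,D,E,F,G,H} → run H
t=12: ready={A,B,D,E,F,G,H} → run H
t=13: ready={A,B,D,E,F,G} → run B
t=14: ready={A,B,D,E,F,G} → run B
t=15: ready={A,B,D,E,F,G} → run B
t=16: ready={A,B,D,E,F,G} → run B
t=17: ready={A,D,E,F,G} → run A
t=18: ready={A,D,E,F,G} → run A
t=19: ready={A,D,E,F,G} → run A
t=20: ready={A,D,E,F,G} → run A
t=21: ready={A,D,E,F,G} → run A
t=22: ready={D,E,F,G} → run E
t=23: ready={D,E,F,G} → run E
t=24: ready={D,E,F,G} → run E
t=25: ready={D,E,F,G} → run E
t=26: ready={D,E,F,G} → run E
t=27: ready={D,E,F,G} → run E
t=28: ready={D,E,F,G} → run E
t=29: ready={D,E,F,G} → run E
t=30: ready={D,F,G} → run D
t=31: ready={D,F,G} → run D
t=32: ready={D,F,G} → run D
t=33: ready={D,F,G} → run D
t=34: ready={D,F,G} → run D
t=35: ready={D,F,G} → run D
t=36: ready={F,G} → run F
t=37: ready={F,G} → run F
t=38: ready={F,G} → run F
t=39: ready={F,G} → run F
t=40: ready={F,G} → run F
t=41: ready={G} → run G
t=42: ready={G} → run G
t=43: ready={G} → run G
t=44: ready={G} → run G
t=45: (idle)
t=46: (idle)
t=47: (idle)
t=48: (idle)
t=49: (idle)

completion order = C, H, B, A, E, D, F, G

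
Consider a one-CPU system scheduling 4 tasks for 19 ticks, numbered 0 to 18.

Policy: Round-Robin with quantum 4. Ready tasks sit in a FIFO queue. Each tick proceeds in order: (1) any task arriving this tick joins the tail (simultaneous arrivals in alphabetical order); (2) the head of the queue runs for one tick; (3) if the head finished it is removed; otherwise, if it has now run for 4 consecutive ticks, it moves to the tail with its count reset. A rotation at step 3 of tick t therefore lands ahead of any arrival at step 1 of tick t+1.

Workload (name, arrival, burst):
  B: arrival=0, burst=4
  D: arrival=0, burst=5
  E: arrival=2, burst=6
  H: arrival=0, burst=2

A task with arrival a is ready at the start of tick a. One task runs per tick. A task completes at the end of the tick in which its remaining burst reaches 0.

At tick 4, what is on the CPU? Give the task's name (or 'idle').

t=0: queue=[B,D,H] q_used=0 → run B
t=1: queue=[B,D,H] q_used=1 → run B
t=2: queue=[B,D,H,E] q_used=2 → run B
t=3: queue=[B,D,H,E] q_used=3 → run B
t=4: queue=[D,H,E] q_used=0 → run D
t=5: queue=[D,H,E] q_used=1 → run D
t=6: queue=[D,H,E] q_used=2 → run D
t=7: queue=[D,H,E] q_used=3 → run D
t=8: queue=[H,E,D] q_used=0 → run H
t=9: queue=[H,E,D] q_used=1 → run H
t=10: queue=[E,D] q_used=0 → run E
t=11: queue=[E,D] q_used=1 → run E
t=12: queue=[E,D] q_used=2 → run E
t=13: queue=[E,D] q_used=3 → run E
t=14: queue=[D,E] q_used=0 → run D
t=15: queue=[E] q_used=0 → run E
t=16: queue=[E] q_used=1 → run E
t=17: (idle)
t=18: (idle)

running at tick 4 = D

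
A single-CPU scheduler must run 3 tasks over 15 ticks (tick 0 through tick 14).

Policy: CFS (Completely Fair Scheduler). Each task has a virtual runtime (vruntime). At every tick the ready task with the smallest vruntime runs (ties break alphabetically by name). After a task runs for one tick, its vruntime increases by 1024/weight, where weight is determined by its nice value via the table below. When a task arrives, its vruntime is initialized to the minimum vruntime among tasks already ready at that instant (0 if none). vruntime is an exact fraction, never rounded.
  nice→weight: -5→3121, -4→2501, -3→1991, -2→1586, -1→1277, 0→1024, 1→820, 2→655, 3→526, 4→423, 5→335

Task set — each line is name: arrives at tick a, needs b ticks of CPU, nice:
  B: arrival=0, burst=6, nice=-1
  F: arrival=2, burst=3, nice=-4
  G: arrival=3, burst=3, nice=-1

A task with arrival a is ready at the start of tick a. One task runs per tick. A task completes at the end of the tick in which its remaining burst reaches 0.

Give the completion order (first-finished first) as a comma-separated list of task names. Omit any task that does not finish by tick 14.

completion order = F, G, B

t=0: vr[B=0] → run B
t=1: vr[B=1024/1277] → run B
t=2: vr[B=2048/1277 F=2048/1277] → run B
t=3: vr[B=3072/1277 F=2048/1277 G=2048/1277] → run F
t=4: vr[B=3072/1277 F=6429696/3193777 G=2048/1277] → run G
t=5: vr[B=3072/1277 F=6429696/3193777 G=3072/1277] → run F
t=6: vr[B=3072/1277 F=7737344/3193777 G=3072/1277] → run B
t=7: vr[B=4096/1277 F=7737344/3193777 G=3072/1277] → run G
t=8: vr[B=4096/1277 F=7737344/3193777 G=4096/1277] → run F
t=9: vr[B=4096/1277 G=4096/1277] → run B
t=10: vr[B=5120/1277 G=4096/1277] → run G
t=11: vr[B=5120/1277] → run B
t=12: (idle)
t=13: (idle)
t=14: (idle)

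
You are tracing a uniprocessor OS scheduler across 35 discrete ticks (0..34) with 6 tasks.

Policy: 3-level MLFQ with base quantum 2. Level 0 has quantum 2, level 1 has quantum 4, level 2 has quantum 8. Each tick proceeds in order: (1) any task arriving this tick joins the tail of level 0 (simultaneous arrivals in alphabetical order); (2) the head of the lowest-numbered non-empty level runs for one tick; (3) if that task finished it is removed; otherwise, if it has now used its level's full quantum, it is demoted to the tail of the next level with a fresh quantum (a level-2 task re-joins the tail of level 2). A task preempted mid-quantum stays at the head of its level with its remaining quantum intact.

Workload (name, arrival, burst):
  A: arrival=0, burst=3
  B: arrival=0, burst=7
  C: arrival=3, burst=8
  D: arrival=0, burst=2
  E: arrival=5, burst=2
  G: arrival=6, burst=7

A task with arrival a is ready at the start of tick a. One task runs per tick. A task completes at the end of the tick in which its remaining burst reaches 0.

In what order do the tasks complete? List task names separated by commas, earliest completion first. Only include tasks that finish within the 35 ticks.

completion order = D, E, A, B, C, G

t=0: L0/L1/L2 = ABD/-/- → run A
t=1: L0/L1/L2 = ABD/-/- → run A
t=2: L0/L1/L2 = BD/A/- → run B
t=3: L0/L1/L2 = BDC/A/- → run B
t=4: L0/L1/L2 = DC/AB/- → run D
t=5: L0/L1/L2 = DCE/AB/- → run D
t=6: L0/L1/L2 = CEG/AB/- → run C
t=7: L0/L1/L2 = CEG/AB/- → run C
t=8: L0/L1/L2 = EG/ABC/- → run E
t=9: L0/L1/L2 = EG/ABC/- → run E
t=10: L0/L1/L2 = G/ABC/- → run G
t=11: L0/L1/L2 = G/ABC/- → run G
t=12: L0/L1/L2 = -/ABCG/- → run A
t=13: L0/L1/L2 = -/BCG/- → run B
t=14: L0/L1/L2 = -/BCG/- → run B
t=15: L0/L1/L2 = -/BCG/- → run B
t=16: L0/L1/L2 = -/BCG/- → run B
t=17: L0/L1/L2 = -/CG/B → run C
t=18: L0/L1/L2 = -/CG/B → run C
t=19: L0/L1/L2 = -/CG/B → run C
t=20: L0/L1/L2 = -/CG/B → run C
t=21: L0/L1/L2 = -/G/BC → run G
t=22: L0/L1/L2 = -/G/BC → run G
t=23: L0/L1/L2 = -/G/BC → run G
t=24: L0/L1/L2 = -/G/BC → run G
t=25: L0/L1/L2 = -/-/BCG → run B
t=26: L0/L1/L2 = -/-/CG → run C
t=27: L0/L1/L2 = -/-/CG → run C
t=28: L0/L1/L2 = -/-/G → run G
t=29: (idle)
t=30: (idle)
t=31: (idle)
t=32: (idle)
t=33: (idle)
t=34: (idle)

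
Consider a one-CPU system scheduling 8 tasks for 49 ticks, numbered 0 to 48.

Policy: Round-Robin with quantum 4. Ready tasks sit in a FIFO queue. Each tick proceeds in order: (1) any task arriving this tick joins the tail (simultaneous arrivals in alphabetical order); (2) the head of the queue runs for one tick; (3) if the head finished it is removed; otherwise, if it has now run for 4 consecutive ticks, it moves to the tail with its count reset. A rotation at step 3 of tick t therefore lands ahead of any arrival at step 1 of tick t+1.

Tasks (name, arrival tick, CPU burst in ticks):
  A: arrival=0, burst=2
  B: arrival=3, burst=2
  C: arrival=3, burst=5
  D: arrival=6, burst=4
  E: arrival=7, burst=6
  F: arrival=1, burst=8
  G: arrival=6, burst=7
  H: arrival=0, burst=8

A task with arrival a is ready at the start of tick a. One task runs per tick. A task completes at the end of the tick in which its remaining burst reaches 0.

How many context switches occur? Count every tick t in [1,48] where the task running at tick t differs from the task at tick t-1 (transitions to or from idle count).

context switches = 13

t=0: queue=[A,H] q_used=0 → run A
t=1: queue=[A,H,F] q_used=1 → run A
t=2: queue=[H,F] q_used=0 → run H
t=3: queue=[H,F,B,C] q_used=1 → run H
t=4: queue=[H,F,B,C] q_used=2 → run H
t=5: queue=[H,F,B,C] q_used=3 → run H
t=6: queue=[F,B,C,H,D,G] q_used=0 → run F
t=7: queue=[F,B,C,H,D,G,E] q_used=1 → run F
t=8: queue=[F,B,C,H,D,G,E] q_used=2 → run F
t=9: queue=[F,B,C,H,D,G,E] q_used=3 → run F
t=10: queue=[B,C,H,D,G,E,F] q_used=0 → run B
t=11: queue=[B,C,H,D,G,E,F] q_used=1 → run B
t=12: queue=[C,H,D,G,E,F] q_used=0 → run C
t=13: queue=[C,H,D,G,E,F] q_used=1 → run C
t=14: queue=[C,H,D,G,E,F] q_used=2 → run C
t=15: queue=[C,H,D,G,E,F] q_used=3 → run C
t=16: queue=[H,D,G,E,F,C] q_used=0 → run H
t=17: queue=[H,D,G,E,F,C] q_used=1 → run H
t=18: queue=[H,D,G,E,F,C] q_used=2 → run H
t=19: queue=[H,D,G,E,F,C] q_used=3 → run H
t=20: queue=[D,G,E,F,C] q_used=0 → run D
t=21: queue=[D,G,E,F,C] q_used=1 → run D
t=22: queue=[D,G,E,F,C] q_used=2 → run D
t=23: queue=[D,G,E,F,C] q_used=3 → run D
t=24: queue=[G,E,F,C] q_used=0 → run G
t=25: queue=[G,E,F,C] q_used=1 → run G
t=26: queue=[G,E,F,C] q_used=2 → run G
t=27: queue=[G,E,F,C] q_used=3 → run G
t=28: queue=[E,F,C,G] q_used=0 → run E
t=29: queue=[E,F,C,G] q_used=1 → run E
t=30: queue=[E,F,C,G] q_used=2 → run E
t=31: queue=[E,F,C,G] q_used=3 → run E
t=32: queue=[F,C,G,E] q_used=0 → run F
t=33: queue=[F,C,G,E] q_used=1 → run F
t=34: queue=[F,C,G,E] q_used=2 → run F
t=35: queue=[F,C,G,E] q_used=3 → run F
t=36: queue=[C,G,E] q_used=0 → run C
t=37: queue=[G,E] q_used=0 → run G
t=38: queue=[G,E] q_used=1 → run G
t=39: queue=[G,E] q_used=2 → run G
t=40: queue=[E] q_used=0 → run E
t=41: queue=[E] q_used=1 → run E
t=42: (idle)
t=43: (idle)
t=44: (idle)
t=45: (idle)
t=46: (idle)
t=47: (idle)
t=48: (idle)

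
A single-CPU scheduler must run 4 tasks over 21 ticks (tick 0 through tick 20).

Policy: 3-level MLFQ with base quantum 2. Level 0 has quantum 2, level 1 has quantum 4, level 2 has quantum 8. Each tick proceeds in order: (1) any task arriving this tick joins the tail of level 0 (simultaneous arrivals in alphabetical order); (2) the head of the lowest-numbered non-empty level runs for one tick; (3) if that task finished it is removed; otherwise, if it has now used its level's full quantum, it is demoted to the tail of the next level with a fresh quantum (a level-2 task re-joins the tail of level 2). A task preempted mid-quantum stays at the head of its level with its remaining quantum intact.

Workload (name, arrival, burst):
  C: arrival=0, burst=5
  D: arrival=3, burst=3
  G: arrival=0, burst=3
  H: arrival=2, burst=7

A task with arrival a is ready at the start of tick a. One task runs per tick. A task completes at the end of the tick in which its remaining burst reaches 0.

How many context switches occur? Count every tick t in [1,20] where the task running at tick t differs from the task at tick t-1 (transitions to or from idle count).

t=0: L0/L1/L2 = CG/-/- → run C
t=1: L0/L1/L2 = CG/-/- → run C
t=2: L0/L1/L2 = GH/C/- → run G
t=3: L0/L1/L2 = GHD/C/- → run G
t=4: L0/L1/L2 = HD/CG/- → run H
t=5: L0/L1/L2 = HD/CG/- → run H
t=6: L0/L1/L2 = D/CGH/- → run D
t=7: L0/L1/L2 = D/CGH/- → run D
t=8: L0/L1/L2 = -/CGHD/- → run C
t=9: L0/L1/L2 = -/CGHD/- → run C
t=10: L0/L1/L2 = -/CGHD/- → run C
t=11: L0/L1/L2 = -/GHD/- → run G
t=12: L0/L1/L2 = -/HD/- → run H
t=13: L0/L1/L2 = -/HD/- → run H
t=14: L0/L1/L2 = -/HD/- → run H
t=15: L0/L1/L2 = -/HD/- → run H
t=16: L0/L1/L2 = -/D/H → run D
t=17: L0/L1/L2 = -/-/H → run H
t=18: (idle)
t=19: (idle)
t=20: (idle)

context switches = 9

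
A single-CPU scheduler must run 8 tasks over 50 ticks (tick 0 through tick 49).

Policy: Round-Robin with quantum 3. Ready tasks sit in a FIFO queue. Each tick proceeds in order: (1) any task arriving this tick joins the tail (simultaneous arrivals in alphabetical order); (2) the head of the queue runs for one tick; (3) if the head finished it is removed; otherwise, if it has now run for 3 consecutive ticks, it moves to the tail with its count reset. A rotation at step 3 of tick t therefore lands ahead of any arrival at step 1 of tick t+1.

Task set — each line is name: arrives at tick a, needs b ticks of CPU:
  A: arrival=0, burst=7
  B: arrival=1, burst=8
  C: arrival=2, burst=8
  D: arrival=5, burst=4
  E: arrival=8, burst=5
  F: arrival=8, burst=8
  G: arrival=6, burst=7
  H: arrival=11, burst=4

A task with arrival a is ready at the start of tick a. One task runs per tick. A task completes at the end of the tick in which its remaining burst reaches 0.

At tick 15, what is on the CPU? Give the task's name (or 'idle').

running at tick 15 = B

t=0: queue=[A] q_used=0 → run A
t=1: queue=[A,B] q_used=1 → run A
t=2: queue=[A,B,C] q_used=2 → run A
t=3: queue=[B,C,A] q_used=0 → run B
t=4: queue=[B,C,A] q_used=1 → run B
t=5: queue=[B,C,A,D] q_used=2 → run B
t=6: queue=[C,A,D,B,G] q_used=0 → run C
t=7: queue=[C,A,D,B,G] q_used=1 → run C
t=8: queue=[C,A,D,B,G,E,F] q_used=2 → run C
t=9: queue=[A,D,B,G,E,F,C] q_used=0 → run A
t=10: queue=[A,D,B,G,E,F,C] q_used=1 → run A
t=11: queue=[A,D,B,G,E,F,C,H] q_used=2 → run A
t=12: queue=[D,B,G,E,F,C,H,A] q_used=0 → run D
t=13: queue=[D,B,G,E,F,C,H,A] q_used=1 → run D
t=14: queue=[D,B,G,E,F,C,H,A] q_used=2 → run D
t=15: queue=[B,G,E,F,C,H,A,D] q_used=0 → run B
t=16: queue=[B,G,E,F,C,H,A,D] q_used=1 → run B
t=17: queue=[B,G,E,F,C,H,A,D] q_used=2 → run B
t=18: queue=[G,E,F,C,H,A,D,B] q_used=0 → run G
t=19: queue=[G,E,F,C,H,A,D,B] q_used=1 → run G
t=20: queue=[G,E,F,C,H,A,D,B] q_used=2 → run G
t=21: queue=[E,F,C,H,A,D,B,G] q_used=0 → run E
t=22: queue=[E,F,C,H,A,D,B,G] q_used=1 → run E
t=23: queue=[E,F,C,H,A,D,B,G] q_used=2 → run E
t=24: queue=[F,C,H,A,D,B,G,E] q_used=0 → run F
t=25: queue=[F,C,H,A,D,B,G,E] q_used=1 → run F
t=26: queue=[F,C,H,A,D,B,G,E] q_used=2 → run F
t=27: queue=[C,H,A,D,B,G,E,F] q_used=0 → run C
t=28: queue=[C,H,A,D,B,G,E,F] q_used=1 → run C
t=29: queue=[C,H,A,D,B,G,E,F] q_used=2 → run C
t=30: queue=[H,A,D,B,G,E,F,C] q_used=0 → run H
t=31: queue=[H,A,D,B,G,E,F,C] q_used=1 → run H
t=32: queue=[H,A,D,B,G,E,F,C] q_used=2 → run H
t=33: queue=[A,D,B,G,E,F,C,H] q_used=0 → run A
t=34: queue=[D,B,G,E,F,C,H] q_used=0 → run D
t=35: queue=[B,G,E,F,C,H] q_used=0 → run B
t=36: queue=[B,G,E,F,C,H] q_used=1 → run B
t=37: queue=[G,E,F,C,H] q_used=0 → run G
t=38: queue=[G,E,F,C,H] q_used=1 → run G
t=39: queue=[G,E,F,C,H] q_used=2 → run G
t=40: queue=[E,F,C,H,G] q_used=0 → run E
t=41: queue=[E,F,C,H,G] q_used=1 → run E
t=42: queue=[F,C,H,G] q_used=0 → run F
t=43: queue=[F,C,H,G] q_used=1 → run F
t=44: queue=[F,C,H,G] q_used=2 → run F
t=45: queue=[C,H,G,F] q_used=0 → run C
t=46: queue=[C,H,G,F] q_used=1 → run C
t=47: queue=[H,G,F] q_used=0 → run H
t=48: queue=[G,F] q_used=0 → run G
t=49: queue=[F] q_used=0 → run F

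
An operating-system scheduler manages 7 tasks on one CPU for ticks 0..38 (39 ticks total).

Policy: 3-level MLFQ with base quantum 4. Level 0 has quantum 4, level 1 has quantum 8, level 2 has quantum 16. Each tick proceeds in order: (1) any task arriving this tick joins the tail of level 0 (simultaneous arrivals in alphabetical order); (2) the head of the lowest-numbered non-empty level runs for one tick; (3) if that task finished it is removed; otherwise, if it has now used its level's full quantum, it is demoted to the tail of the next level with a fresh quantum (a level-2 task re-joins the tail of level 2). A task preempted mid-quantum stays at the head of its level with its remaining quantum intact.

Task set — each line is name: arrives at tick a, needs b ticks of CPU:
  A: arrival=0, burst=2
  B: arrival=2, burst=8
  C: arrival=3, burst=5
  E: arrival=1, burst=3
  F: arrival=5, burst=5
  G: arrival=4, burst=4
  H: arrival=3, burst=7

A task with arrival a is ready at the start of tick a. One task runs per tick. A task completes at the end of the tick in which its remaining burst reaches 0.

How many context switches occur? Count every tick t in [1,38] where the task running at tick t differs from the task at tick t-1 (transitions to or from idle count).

t=0: L0/L1/L2 = A/-/- → run A
t=1: L0/L1/L2 = AE/-/- → run A
t=2: L0/L1/L2 = EB/-/- → run E
t=3: L0/L1/L2 = EBCH/-/- → run E
t=4: L0/L1/L2 = EBCHG/-/- → run E
t=5: L0/L1/L2 = BCHGF/-/- → run B
t=6: L0/L1/L2 = BCHGF/-/- → run B
t=7: L0/L1/L2 = BCHGF/-/- → run B
t=8: L0/L1/L2 = BCHGF/-/- → run B
t=9: L0/L1/L2 = CHGF/B/- → run C
t=10: L0/L1/L2 = CHGF/B/- → run C
t=11: L0/L1/L2 = CHGF/B/- → run C
t=12: L0/L1/L2 = CHGF/B/- → run C
t=13: L0/L1/L2 = HGF/BC/- → run H
t=14: L0/L1/L2 = HGF/BC/- → run H
t=15: L0/L1/L2 = HGF/BC/- → run H
t=16: L0/L1/L2 = HGF/BC/- → run H
t=17: L0/L1/L2 = GF/BCH/- → run G
t=18: L0/L1/L2 = GF/BCH/- → run G
t=19: L0/L1/L2 = GF/BCH/- → run G
t=20: L0/L1/L2 = GF/BCH/- → run G
t=21: L0/L1/L2 = F/BCH/- → run F
t=22: L0/L1/L2 = F/BCH/- → run F
t=23: L0/L1/L2 = F/BCH/- → run F
t=24: L0/L1/L2 = F/BCH/- → run F
t=25: L0/L1/L2 = -/BCHF/- → run B
t=26: L0/L1/L2 = -/BCHF/- → run B
t=27: L0/L1/L2 = -/BCHF/- → run B
t=28: L0/L1/L2 = -/BCHF/- → run B
t=29: L0/L1/L2 = -/CHF/- → run C
t=30: L0/L1/L2 = -/HF/- → run H
t=31: L0/L1/L2 = -/HF/- → run H
t=32: L0/L1/L2 = -/HF/- → run H
t=33: L0/L1/L2 = -/F/- → run F
t=34: (idle)
t=35: (idle)
t=36: (idle)
t=37: (idle)
t=38: (idle)

context switches = 11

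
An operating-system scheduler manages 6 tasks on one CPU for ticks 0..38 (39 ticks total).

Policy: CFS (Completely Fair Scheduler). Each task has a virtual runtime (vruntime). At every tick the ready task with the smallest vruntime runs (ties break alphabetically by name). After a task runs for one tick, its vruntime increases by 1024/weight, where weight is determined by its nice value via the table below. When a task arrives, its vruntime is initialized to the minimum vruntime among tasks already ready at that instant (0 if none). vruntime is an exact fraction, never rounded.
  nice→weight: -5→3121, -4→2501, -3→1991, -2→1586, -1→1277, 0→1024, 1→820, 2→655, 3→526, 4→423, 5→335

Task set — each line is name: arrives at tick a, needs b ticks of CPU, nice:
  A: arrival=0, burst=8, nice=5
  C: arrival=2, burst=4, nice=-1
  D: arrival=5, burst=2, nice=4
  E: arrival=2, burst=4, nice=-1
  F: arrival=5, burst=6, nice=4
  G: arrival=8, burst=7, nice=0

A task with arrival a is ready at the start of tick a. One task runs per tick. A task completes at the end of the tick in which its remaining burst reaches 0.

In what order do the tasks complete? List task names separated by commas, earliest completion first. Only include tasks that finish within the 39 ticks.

completion order = C, E, D, G, F, A

t=0: vr[A=0] → run A
t=1: vr[A=1024/335] → run A
t=2: vr[A=2048/335 C=2048/335 E=2048/335] → run A
t=3: vr[A=3072/335 C=2048/335 E=2048/335] → run C
t=4: vr[A=3072/335 C=2958336/427795 E=2048/335] → run E
t=5: vr[A=3072/335 C=2958336/427795 D=2958336/427795 E=2958336/427795 F=2958336/427795] → run C
t=6: vr[A=3072/335 C=3301376/427795 D=2958336/427795 E=2958336/427795 F=2958336/427795] → run D
t=7: vr[A=3072/335 C=3301376/427795 D=1689438208/180957285 E=2958336/427795 F=2958336/427795] → run E
t=8: vr[A=3072/335 C=3301376/427795 D=1689438208/180957285 E=3301376/427795 F=2958336/427795 G=2958336/427795] → run F
t=9: vr[A=3072/335 C=3301376/427795 D=1689438208/180957285 E=3301376/427795 F=1689438208/180957285 G=2958336/427795] → run G
t=10: vr[A=3072/335 C=3301376/427795 D=1689438208/180957285 E=3301376/427795 F=1689438208/180957285 G=3386131/427795] → run C
t=11: vr[A=3072/335 C=3644416/427795 D=1689438208/180957285 E=3301376/427795 F=1689438208/180957285 G=3386131/427795] → run E
t=12: vr[A=3072/335 C=3644416/427795 D=1689438208/180957285 E=3644416/427795 F=1689438208/180957285 G=3386131/427795] → run G
t=13: vr[A=3072/335 C=3644416/427795 D=1689438208/180957285 E=3644416/427795 F=1689438208/180957285 G=3813926/427795] → run C
t=14: vr[A=3072/335 D=1689438208/180957285 E=3644416/427795 F=1689438208/180957285 G=3813926/427795] → run E
t=15: vr[A=3072/335 D=1689438208/180957285 F=1689438208/180957285 G=3813926/427795] → run G
t=16: vr[A=3072/335 D=1689438208/180957285 F=1689438208/180957285 G=4241721/427795] → run A
t=17: vr[A=4096/335 D=1689438208/180957285 F=1689438208/180957285 G=4241721/427795] → run D
t=18: vr[A=4096/335 F=1689438208/180957285 G=4241721/427795] → run F
t=19: vr[A=4096/335 F=2127500288/180957285 G=4241721/427795] → run G
t=20: vr[A=4096/335 F=2127500288/180957285 G=4669516/427795] → run G
t=21: vr[A=4096/335 F=2127500288/180957285 G=5097311/427795] → run F
t=22: vr[A=4096/335 F=855187456/60319095 G=5097311/427795] → run G
t=23: vr[A=4096/335 F=855187456/60319095 G=5525106/427795] → run A
t=24: vr[A=1024/67 F=855187456/60319095 G=5525106/427795] → run G
t=25: vr[A=1024/67 F=855187456/60319095] → run F
t=26: vr[A=1024/67 F=3003624448/180957285] → run A
t=27: vr[A=6144/335 F=3003624448/180957285] → run F
t=28: vr[A=6144/335 F=3441686528/180957285] → run A
t=29: vr[A=7168/335 F=3441686528/180957285] → run F
t=30: vr[A=7168/335] → run A
t=31: (idle)
t=32: (idle)
t=33: (idle)
t=34: (idle)
t=35: (idle)
t=36: (idle)
t=37: (idle)
t=38: (idle)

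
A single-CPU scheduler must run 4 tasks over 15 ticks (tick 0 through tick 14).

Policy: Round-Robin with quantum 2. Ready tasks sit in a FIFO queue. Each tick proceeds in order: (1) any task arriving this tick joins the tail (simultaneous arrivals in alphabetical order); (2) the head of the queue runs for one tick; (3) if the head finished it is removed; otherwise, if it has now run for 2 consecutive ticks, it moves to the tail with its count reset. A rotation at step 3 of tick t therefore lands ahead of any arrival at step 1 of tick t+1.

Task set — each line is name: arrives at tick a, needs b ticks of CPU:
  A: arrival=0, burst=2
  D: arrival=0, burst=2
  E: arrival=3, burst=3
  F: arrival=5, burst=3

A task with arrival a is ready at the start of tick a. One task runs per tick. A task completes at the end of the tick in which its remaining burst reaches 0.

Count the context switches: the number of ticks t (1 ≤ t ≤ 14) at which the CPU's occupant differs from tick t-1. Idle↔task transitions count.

t=0: queue=[A,D] q_used=0 → run A
t=1: queue=[A,D] q_used=1 → run A
t=2: queue=[D] q_used=0 → run D
t=3: queue=[D,E] q_used=1 → run D
t=4: queue=[E] q_used=0 → run E
t=5: queue=[E,F] q_used=1 → run E
t=6: queue=[F,E] q_used=0 → run F
t=7: queue=[F,E] q_used=1 → run F
t=8: queue=[E,F] q_used=0 → run E
t=9: queue=[F] q_used=0 → run F
t=10: (idle)
t=11: (idle)
t=12: (idle)
t=13: (idle)
t=14: (idle)

context switches = 6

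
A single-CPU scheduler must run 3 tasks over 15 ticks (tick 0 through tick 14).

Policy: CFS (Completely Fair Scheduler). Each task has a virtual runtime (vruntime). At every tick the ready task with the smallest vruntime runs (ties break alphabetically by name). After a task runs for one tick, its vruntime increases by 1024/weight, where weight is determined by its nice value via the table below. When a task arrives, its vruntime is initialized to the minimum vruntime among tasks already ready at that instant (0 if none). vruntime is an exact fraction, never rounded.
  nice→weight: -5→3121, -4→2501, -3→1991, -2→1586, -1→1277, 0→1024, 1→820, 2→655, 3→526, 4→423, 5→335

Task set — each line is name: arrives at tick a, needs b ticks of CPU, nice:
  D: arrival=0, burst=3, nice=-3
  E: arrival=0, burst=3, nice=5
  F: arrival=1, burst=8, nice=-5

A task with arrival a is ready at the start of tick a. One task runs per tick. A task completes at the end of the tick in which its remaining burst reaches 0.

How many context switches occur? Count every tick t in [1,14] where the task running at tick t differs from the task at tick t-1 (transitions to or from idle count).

context switches = 8

t=0: vr[D=0 E=0] → run D
t=1: vr[D=1024/1991 E=0 F=0] → run E
t=2: vr[D=1024/1991 E=1024/335 F=0] → run F
t=3: vr[D=1024/1991 E=1024/335 F=1024/3121] → run F
t=4: vr[D=1024/1991 E=1024/335 F=2048/3121] → run D
t=5: vr[D=2048/1991 E=1024/335 F=2048/3121] → run F
t=6: vr[D=2048/1991 E=1024/335 F=3072/3121] → run F
t=7: vr[D=2048/1991 E=1024/335 F=4096/3121] → run D
t=8: vr[E=1024/335 F=4096/3121] → run F
t=9: vr[E=1024/335 F=5120/3121] → run F
t=10: vr[E=1024/335 F=6144/3121] → run F
t=11: vr[E=1024/335 F=7168/3121] → run F
t=12: vr[E=1024/335] → run E
t=13: vr[E=2048/335] → run E
t=14: (idle)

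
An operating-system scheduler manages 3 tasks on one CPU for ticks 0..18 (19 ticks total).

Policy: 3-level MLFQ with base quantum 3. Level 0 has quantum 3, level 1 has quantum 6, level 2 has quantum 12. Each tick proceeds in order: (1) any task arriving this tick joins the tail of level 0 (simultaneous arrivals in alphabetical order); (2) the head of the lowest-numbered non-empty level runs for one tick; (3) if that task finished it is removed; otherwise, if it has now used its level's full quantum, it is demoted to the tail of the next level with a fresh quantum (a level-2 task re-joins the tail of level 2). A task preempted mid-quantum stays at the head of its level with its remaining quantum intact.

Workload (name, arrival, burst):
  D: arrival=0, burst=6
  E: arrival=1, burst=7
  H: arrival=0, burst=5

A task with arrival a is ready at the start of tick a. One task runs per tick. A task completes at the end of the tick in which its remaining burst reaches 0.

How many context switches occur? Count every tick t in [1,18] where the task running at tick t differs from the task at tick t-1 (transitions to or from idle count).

context switches = 6

t=0: L0/L1/L2 = DH/-/- → run D
t=1: L0/L1/L2 = DHE/-/- → run D
t=2: L0/L1/L2 = DHE/-/- → run D
t=3: L0/L1/L2 = HE/D/- → run H
t=4: L0/L1/L2 = HE/D/- → run H
t=5: L0/L1/L2 = HE/D/- → run H
t=6: L0/L1/L2 = E/DH/- → run E
t=7: L0/L1/L2 = E/DH/- → run E
t=8: L0/L1/L2 = E/DH/- → run E
t=9: L0/L1/L2 = -/DHE/- → run D
t=10: L0/L1/L2 = -/DHE/- → run D
t=11: L0/L1/L2 = -/DHE/- → run D
t=12: L0/L1/L2 = -/HE/- → run H
t=13: L0/L1/L2 = -/HE/- → run H
t=14: L0/L1/L2 = -/E/- → run E
t=15: L0/L1/L2 = -/E/- → run E
t=16: L0/L1/L2 = -/E/- → run E
t=17: L0/L1/L2 = -/E/- → run E
t=18: (idle)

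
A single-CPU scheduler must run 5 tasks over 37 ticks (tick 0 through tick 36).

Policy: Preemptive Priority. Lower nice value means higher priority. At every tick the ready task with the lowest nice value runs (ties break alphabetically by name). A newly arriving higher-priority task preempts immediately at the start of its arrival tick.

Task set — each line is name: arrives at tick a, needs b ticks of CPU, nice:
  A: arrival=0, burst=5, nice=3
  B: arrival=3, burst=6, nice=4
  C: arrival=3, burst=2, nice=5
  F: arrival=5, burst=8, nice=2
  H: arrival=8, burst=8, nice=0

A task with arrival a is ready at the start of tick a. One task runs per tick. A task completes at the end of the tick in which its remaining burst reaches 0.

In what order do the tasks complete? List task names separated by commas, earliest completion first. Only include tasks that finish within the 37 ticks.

completion order = A, H, F, B, C

t=0: ready={A} → run A
t=1: ready={A} → run A
t=2: ready={A} → run A
t=3: ready={A,B,C} → run A
t=4: ready={A,B,C} → run A
t=5: ready={B,C,F} → run F
t=6: ready={B,C,F} → run F
t=7: ready={B,C,F} → run F
t=8: ready={B,C,F,H} → run H
t=9: ready={B,C,F,H} → run H
t=10: ready={B,C,F,H} → run H
t=11: ready={B,C,F,H} → run H
t=12: ready={B,C,F,H} → run H
t=13: ready={B,C,F,H} → run H
t=14: ready={B,C,F,H} → run H
t=15: ready={B,C,F,H} → run H
t=16: ready={B,C,F} → run F
t=17: ready={B,C,F} → run F
t=18: ready={B,C,F} → run F
t=19: ready={B,C,F} → run F
t=20: ready={B,C,F} → run F
t=21: ready={B,C} → run B
t=22: ready={B,C} → run B
t=23: ready={B,C} → run B
t=24: ready={B,C} → run B
t=25: ready={B,C} → run B
t=26: ready={B,C} → run B
t=27: ready={C} → run C
t=28: ready={C} → run C
t=29: (idle)
t=30: (idle)
t=31: (idle)
t=32: (idle)
t=33: (idle)
t=34: (idle)
t=35: (idle)
t=36: (idle)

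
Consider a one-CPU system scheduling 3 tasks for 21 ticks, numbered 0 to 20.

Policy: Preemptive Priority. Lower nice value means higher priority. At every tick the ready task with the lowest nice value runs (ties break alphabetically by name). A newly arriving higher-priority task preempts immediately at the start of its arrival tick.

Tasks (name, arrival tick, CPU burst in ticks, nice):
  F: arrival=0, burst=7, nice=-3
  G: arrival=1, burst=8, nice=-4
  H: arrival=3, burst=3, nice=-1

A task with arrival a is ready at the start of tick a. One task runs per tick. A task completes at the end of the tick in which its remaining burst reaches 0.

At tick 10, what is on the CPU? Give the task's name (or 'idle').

running at tick 10 = F

t=0: ready={F} → run F
t=1: ready={F,G} → run G
t=2: ready={F,G} → run G
t=3: ready={F,G,H} → run G
t=4: ready={F,G,H} → run G
t=5: ready={F,G,H} → run G
t=6: ready={F,G,H} → run G
t=7: ready={F,G,H} → run G
t=8: ready={F,G,H} → run G
t=9: ready={F,H} → run F
t=10: ready={F,H} → run F
t=11: ready={F,H} → run F
t=12: ready={F,H} → run F
t=13: ready={F,H} → run F
t=14: ready={F,H} → run F
t=15: ready={H} → run H
t=16: ready={H} → run H
t=17: ready={H} → run H
t=18: (idle)
t=19: (idle)
t=20: (idle)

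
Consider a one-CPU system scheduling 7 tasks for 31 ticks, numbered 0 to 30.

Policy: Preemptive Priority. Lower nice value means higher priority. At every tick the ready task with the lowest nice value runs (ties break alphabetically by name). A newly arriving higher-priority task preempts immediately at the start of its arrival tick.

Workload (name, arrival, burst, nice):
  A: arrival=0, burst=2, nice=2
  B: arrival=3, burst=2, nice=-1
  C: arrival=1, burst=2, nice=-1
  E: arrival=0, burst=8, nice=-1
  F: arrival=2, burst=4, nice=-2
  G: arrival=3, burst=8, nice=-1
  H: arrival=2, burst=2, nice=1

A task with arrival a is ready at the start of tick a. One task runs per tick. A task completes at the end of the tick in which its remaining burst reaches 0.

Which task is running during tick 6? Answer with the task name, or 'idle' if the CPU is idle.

running at tick 6 = B

t=0: ready={A,E} → run E
t=1: ready={A,C,E} → run C
t=2: ready={A,C,E,F,H} → run F
t=3: ready={A,B,C,E,F,G,H} → run F
t=4: ready={A,B,C,E,F,G,H} → run F
t=5: ready={A,B,C,E,F,G,H} → run F
t=6: ready={A,B,C,E,G,H} → run B
t=7: ready={A,B,C,E,G,H} → run B
t=8: ready={A,C,E,G,H} → run C
t=9: ready={A,E,G,H} → run E
t=10: ready={A,E,G,H} → run E
t=11: ready={A,E,G,H} → run E
t=12: ready={A,E,G,H} → run E
t=13: ready={A,E,G,H} → run E
t=14: ready={A,E,G,H} → run E
t=15: ready={A,E,G,H} → run E
t=16: ready={A,G,H} → run G
t=17: ready={A,G,H} → run G
t=18: ready={A,G,H} → run G
t=19: ready={A,G,H} → run G
t=20: ready={A,G,H} → run G
t=21: ready={A,G,H} → run G
t=22: ready={A,G,H} → run G
t=23: ready={A,G,H} → run G
t=24: ready={A,H} → run H
t=25: ready={A,H} → run H
t=26: ready={A} → run A
t=27: ready={A} → run A
t=28: (idle)
t=29: (idle)
t=30: (idle)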